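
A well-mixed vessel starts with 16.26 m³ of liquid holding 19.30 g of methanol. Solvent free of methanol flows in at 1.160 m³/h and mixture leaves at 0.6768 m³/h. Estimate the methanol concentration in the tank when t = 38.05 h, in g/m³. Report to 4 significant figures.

Let m(t) be the amount of methanol. Volume: V(t) = V₀ + (Q_in − Q_out) t = 16.26 + 0.483200 t; V(38.05) = 34.6458 m³.
Species balance (pure solvent in): dm/dt = −Q_out · m/V(t).
dm/m = −Q_out dt/(V₀ + 0.483200 t); integrating gives ln(m/m₀) = −(Q_out/(Q_in−Q_out)) ln(V/V₀).
m = m₀ (V₀/V)^(Q_out/(Q_in−Q_out)) = 19.30 × (16.26/34.6458)^(1.40066) = 6.68957 g.
C = m/V = 6.68957/34.6458 = 0.193085 g/m³.

0.1931 g/m³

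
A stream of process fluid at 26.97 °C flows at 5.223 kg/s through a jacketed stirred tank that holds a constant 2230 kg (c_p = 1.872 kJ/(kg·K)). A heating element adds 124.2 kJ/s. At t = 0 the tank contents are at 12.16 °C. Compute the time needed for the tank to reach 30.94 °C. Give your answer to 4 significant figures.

490.0 s

Heat balance on the well-mixed liquid: M c_p dT/dt = ṁ c_p (T_in − T) + 124.2.
τ = M/ṁ = 426.958 s; T_ss = T_in + Q̇/(ṁ c_p) = 39.6727 °C.
T(t) = T_ss + (T₀ − T_ss) e^(−t/τ). Set T = 30.94:
e^(−t/τ) = (30.94 − 39.6727)/(12.16 − 39.6727) = 0.317406
t = −426.958 · ln(0.317406) = 489.965 s.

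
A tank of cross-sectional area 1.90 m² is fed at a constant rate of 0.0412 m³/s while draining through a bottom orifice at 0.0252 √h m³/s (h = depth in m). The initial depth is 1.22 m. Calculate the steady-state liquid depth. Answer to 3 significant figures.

2.67 m

Level balance: A dh/dt = 0.0412 − 0.0252 √h. Setting dh/dt = 0:
Q_in = 0.0252 √h_ss ⇒ √h_ss = 0.0412/0.0252 = 1.6349.
h_ss = 1.6349² = 2.6730 m. (Since h₀ = 1.22 m < h_ss, the level will rise toward this value.)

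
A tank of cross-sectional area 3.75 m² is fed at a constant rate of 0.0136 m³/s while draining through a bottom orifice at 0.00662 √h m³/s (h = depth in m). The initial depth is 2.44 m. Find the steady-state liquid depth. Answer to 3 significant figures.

Level balance: A dh/dt = 0.0136 − 0.00662 √h. Setting dh/dt = 0:
Q_in = 0.00662 √h_ss ⇒ √h_ss = 0.0136/0.00662 = 2.0544.
h_ss = 2.0544² = 4.2205 m. (Since h₀ = 2.44 m < h_ss, the level will rise toward this value.)

4.22 m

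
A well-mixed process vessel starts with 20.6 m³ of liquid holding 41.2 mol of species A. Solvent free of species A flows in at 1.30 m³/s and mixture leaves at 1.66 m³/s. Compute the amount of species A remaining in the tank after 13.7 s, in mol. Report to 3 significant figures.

Let m(t) be the amount of species A. Volume: V(t) = V₀ + (Q_in − Q_out) t = 20.6 − 0.36000 t; V(13.7) = 15.668 m³.
Species balance (pure solvent in): dm/dt = −Q_out · m/V(t).
Separate: dm/m = −Q_out dt/V(t) ⇒ ln(m/m₀) = −(Q_out/(Q_in−Q_out)) ln(V/V₀).
m = m₀ (V₀/V)^(Q_out/(Q_in−Q_out)) = 41.2 × (20.6/15.668)^(-4.6111) = 11.664 mol.

11.7 mol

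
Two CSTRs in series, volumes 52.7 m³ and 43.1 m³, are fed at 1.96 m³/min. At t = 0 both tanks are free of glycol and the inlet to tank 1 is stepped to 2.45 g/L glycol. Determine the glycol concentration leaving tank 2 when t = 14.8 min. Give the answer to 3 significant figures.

0.305 g/L

Each tank obeys Vᵢ dCᵢ/dt = Q(Cᵢ₋₁ − Cᵢ), so τᵢ = Vᵢ/Q.
τ₁ = 52.7/1.96 = 26.888 min; τ₂ = 43.1/1.96 = 21.990 min.
Solving the cascade with C₁(0)=C₂(0)=0 gives C₂(t) = C_in[1 − (τ₁ e^(−t/τ₁) − τ₂ e^(−t/τ₂))/(τ₁ − τ₂)].
At t = 14.8: e^(−t/τ₁) = 0.57670, e^(−t/τ₂) = 0.51016.
C₂ = 2.45·[1 − (26.888·0.57670 − 21.990·0.51016)/(4.8980)] = 2.45·0.12455 = 0.30516 g/L.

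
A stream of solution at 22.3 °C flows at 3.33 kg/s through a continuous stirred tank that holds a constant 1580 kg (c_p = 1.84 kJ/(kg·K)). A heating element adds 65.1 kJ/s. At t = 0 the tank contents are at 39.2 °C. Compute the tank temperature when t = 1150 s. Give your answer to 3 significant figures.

Unsteady energy balance on the tank contents: M c_p dT/dt = ṁ c_p (T_in − T) + 65.1.
Rearrange: dT/dt = (T_ss − T)/τ with τ = M/ṁ = 474.47 s and T_ss = T_in + Q̇/(ṁ c_p) = 32.925 °C.
This is linear first-order; T(t) = T_ss + (T₀ − T_ss) e^(−t/τ).
T(1150) = 32.925 + (6.2752)·e^(−1150/474.47) = 32.925 + (6.2752)·0.088590 = 33.481 °C.

33.5 °C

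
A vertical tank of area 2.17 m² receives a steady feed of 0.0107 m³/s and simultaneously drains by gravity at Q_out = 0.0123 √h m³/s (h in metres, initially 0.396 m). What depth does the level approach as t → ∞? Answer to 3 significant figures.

0.757 m

Volume balance on the tank: A dh/dt = Q_in − 0.0123 √h. At steady state dh/dt = 0:
Q_in = 0.0123 √h_ss ⇒ √h_ss = 0.0107/0.0123 = 0.86992.
h_ss = 0.86992² = 0.75676 m. (Since h₀ = 0.396 m < h_ss, the level will rise toward this value.)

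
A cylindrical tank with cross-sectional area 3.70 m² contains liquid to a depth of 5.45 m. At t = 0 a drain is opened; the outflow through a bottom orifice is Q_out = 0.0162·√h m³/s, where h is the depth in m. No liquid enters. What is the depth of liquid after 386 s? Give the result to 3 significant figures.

With no inflow, A dh/dt = −0.0162 √h.
Separate and integrate: 2(√h − √h₀) = −(0.0162/A) t.
√h = √5.45 − 0.0162·386/(2·3.70) = 2.3345 − 0.84503 = 1.4895.
h = 1.4895² = 2.2186 m.

2.22 m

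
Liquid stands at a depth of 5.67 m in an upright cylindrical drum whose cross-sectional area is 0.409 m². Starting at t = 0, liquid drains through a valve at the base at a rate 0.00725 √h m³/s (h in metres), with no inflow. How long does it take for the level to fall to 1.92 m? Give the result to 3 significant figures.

112 s

Unsteady balance on liquid volume: A dh/dt = −0.00725 √h.
This is separable: 2 d(√h)/dt = −0.00725/A, so √h = √h₀ − (0.00725/(2A)) t.
t = 2A(√h₀ − √h)/0.00725 = 2·0.409·(√5.67 − √1.92)/0.00725
  = 0.81800 × (2.3812 − 1.3856) / 0.00725 = 112.32 s.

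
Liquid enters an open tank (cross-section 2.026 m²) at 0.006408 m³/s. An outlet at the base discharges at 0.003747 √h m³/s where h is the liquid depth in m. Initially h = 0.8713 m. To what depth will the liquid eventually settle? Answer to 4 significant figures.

A dh/dt = Q_in − 0.003747 √h. Steady state requires inflow = outflow:
Q_in = 0.003747 √h_ss ⇒ √h_ss = 0.006408/0.003747 = 1.71017.
h_ss = 1.71017² = 2.92468 m. (Since h₀ = 0.8713 m < h_ss, the level will rise toward this value.)

2.925 m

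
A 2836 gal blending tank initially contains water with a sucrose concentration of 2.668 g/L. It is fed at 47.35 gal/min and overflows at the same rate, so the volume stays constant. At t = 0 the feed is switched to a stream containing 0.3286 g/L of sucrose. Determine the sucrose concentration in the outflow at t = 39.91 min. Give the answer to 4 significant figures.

1.530 g/L

Species balance on the tank: V dC/dt = Q(C_in − C).
Rewrite as dC/dt + C/τ = C_in/τ, τ = V/Q = 59.8944 min.
C approaches C_in exponentially: C(t) = C_in + (C₀ − C_in) e^(−t/τ).
C(39.91) = 0.3286 + (2.668 − 0.3286)·e^(−39.91/59.8944) = 0.3286 + (2.33940)·0.513585 = 1.53008 g/L.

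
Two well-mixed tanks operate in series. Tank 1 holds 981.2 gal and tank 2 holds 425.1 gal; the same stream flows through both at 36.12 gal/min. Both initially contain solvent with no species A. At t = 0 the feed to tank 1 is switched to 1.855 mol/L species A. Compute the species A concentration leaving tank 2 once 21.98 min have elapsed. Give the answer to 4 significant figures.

Time constants: τᵢ = Vᵢ/Q for each well-mixed tank.
τ₁ = 981.2/36.12 = 27.1650 min; τ₂ = 425.1/36.12 = 11.7691 min.
Tank 1: C₁ = C_in(1 − e^(−t/τ₁)). Tank 2 (τ₁ ≠ τ₂): C₂ = C_in[1 − (τ₁ e^(−t/τ₁) − τ₂ e^(−t/τ₂))/(τ₁ − τ₂)].
At t = 21.98: e^(−t/τ₁) = 0.445246, e^(−t/τ₂) = 0.154494.
C₂ = 1.855·[1 − (27.1650·0.445246 − 11.7691·0.154494)/(15.3959)] = 1.855·0.332495 = 0.616778 mol/L.

0.6168 mol/L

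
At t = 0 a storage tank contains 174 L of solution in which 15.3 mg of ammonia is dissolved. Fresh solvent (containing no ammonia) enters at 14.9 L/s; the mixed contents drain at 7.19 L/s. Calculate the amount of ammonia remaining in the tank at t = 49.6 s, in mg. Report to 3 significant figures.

5.17 mg

Let m(t) be the amount of ammonia. Volume: V(t) = V₀ + (Q_in − Q_out) t = 174 + 7.7100 t; V(49.6) = 556.42 L.
Species balance (pure solvent in): dm/dt = −Q_out · m/V(t).
dm/m = −Q_out dt/(V₀ + 7.7100 t); integrating gives ln(m/m₀) = −(Q_out/(Q_in−Q_out)) ln(V/V₀).
m = m₀ (V₀/V)^(Q_out/(Q_in−Q_out)) = 15.3 × (174/556.42)^(0.93256) = 5.1748 mg.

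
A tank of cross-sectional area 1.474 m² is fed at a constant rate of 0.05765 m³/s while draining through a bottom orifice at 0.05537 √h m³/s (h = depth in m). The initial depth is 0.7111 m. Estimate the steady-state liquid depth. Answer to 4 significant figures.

A dh/dt = Q_in − 0.05537 √h. Steady state requires inflow = outflow:
Q_in = 0.05537 √h_ss ⇒ √h_ss = 0.05765/0.05537 = 1.04118.
h_ss = 1.04118² = 1.08405 m. (Since h₀ = 0.7111 m < h_ss, the level will rise toward this value.)

1.084 m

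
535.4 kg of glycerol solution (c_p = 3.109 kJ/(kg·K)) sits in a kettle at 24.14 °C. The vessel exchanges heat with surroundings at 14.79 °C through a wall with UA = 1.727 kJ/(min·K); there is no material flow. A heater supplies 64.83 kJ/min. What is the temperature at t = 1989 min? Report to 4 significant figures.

48.75 °C

M c_p dT/dt = −UA(T − T_amb) + Q̇.
dT/dt = (T_ss − T)/τ with T_ss = T_amb + Q̇/UA = 14.79 + 64.83/1.727 = 52.3291 °C, τ = M c_p/UA = 535.4·3.109/1.727 = 963.844 min.
Solution: T(t) = T_ss + (T₀ − T_ss) e^(−t/τ).
T(1989) = 52.3291 + (-28.1891)·0.126994 = 48.7492 °C.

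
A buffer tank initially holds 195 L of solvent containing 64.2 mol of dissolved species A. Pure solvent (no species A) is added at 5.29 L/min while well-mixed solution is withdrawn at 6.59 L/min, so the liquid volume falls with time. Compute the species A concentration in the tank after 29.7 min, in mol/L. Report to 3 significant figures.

Let m(t) be the amount of species A. Volume: V(t) = V₀ + (Q_in − Q_out) t = 195 − 1.3000 t; V(29.7) = 156.39 L.
Species balance (pure solvent in): dm/dt = −Q_out · m/V(t).
dm/m = −Q_out dt/(V₀ − 1.3000 t); integrating gives ln(m/m₀) = −(Q_out/(Q_in−Q_out)) ln(V/V₀).
m = m₀ (V₀/V)^(Q_out/(Q_in−Q_out)) = 64.2 × (195/156.39)^(-5.0692) = 20.978 mol.
C = m/V = 20.978/156.39 = 0.13414 mol/L.

0.134 mol/L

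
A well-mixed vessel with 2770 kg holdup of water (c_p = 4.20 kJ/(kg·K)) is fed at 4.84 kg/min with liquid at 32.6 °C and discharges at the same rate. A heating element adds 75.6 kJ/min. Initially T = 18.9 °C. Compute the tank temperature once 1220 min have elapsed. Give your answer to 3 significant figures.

Energy balance: M c_p dT/dt = ṁ c_p (T_in − T) + 75.6.
Rearrange: dT/dt = (T_ss − T)/τ with τ = M/ṁ = 572.31 min and T_ss = T_in + Q̇/(ṁ c_p) = 36.319 °C.
This is linear first-order; T(t) = T_ss + (T₀ − T_ss) e^(−t/τ).
T(1220) = 36.319 + (-17.419)·e^(−1220/572.31) = 36.319 + (-17.419)·0.11864 = 34.252 °C.

34.3 °C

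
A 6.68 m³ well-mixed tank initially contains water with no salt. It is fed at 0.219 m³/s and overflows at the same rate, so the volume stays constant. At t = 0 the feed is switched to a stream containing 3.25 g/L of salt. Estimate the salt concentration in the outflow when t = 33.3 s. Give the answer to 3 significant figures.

Mass balance on the solute (V constant): V dC/dt = Q(C_in − C).
So dC/dt = (C_in − C)/τ with τ = V/Q = 6.68/0.219 = 30.502 s.
C approaches C_in exponentially: C(t) = C_in + (C₀ − C_in) e^(−t/τ).
C(33.3) = 3.25 + (0 − 3.25)·e^(−33.3/30.502) = 3.25 + (-3.2500)·0.33564 = 2.1592 g/L.

2.16 g/L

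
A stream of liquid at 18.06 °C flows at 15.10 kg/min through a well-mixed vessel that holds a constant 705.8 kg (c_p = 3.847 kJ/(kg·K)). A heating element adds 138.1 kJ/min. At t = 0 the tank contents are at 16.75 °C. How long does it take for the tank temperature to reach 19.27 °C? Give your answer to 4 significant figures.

M c_p dT/dt = ṁ c_p (T_in − T) + Q̇.
τ = M/ṁ = 46.7417 min; T_ss = T_in + Q̇/(ṁ c_p) = 20.4374 °C.
T(t) = T_ss + (T₀ − T_ss) e^(−t/τ). Set T = 19.27:
e^(−t/τ) = (19.27 − 20.4374)/(16.75 − 20.4374) = 0.316584
t = −46.7417 · ln(0.316584) = 53.7608 min.

53.76 min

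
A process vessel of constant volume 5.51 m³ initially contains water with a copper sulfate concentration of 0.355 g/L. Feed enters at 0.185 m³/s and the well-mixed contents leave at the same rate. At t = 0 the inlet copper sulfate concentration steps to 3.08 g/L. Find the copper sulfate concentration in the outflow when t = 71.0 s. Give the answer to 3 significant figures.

2.83 g/L

Species balance on the tank: V dC/dt = Q(C_in − C).
Rewrite as dC/dt + C/τ = C_in/τ, τ = V/Q = 29.784 s.
Integrating: C(t) = C_in + (C₀ − C_in) e^(−t/τ).
C(71.0) = 3.08 + (0.355 − 3.08)·e^(−71.0/29.784) = 3.08 + (-2.7250)·0.092195 = 2.8288 g/L.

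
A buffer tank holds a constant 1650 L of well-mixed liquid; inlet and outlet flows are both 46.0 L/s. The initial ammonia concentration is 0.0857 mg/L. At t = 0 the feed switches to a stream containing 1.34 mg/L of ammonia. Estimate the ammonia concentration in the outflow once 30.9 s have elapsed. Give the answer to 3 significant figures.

0.810 mg/L

Accumulation = in − out for the solute gives V dC/dt = Q(C_in − C).
Time constant τ = V/Q = 1650/46.0 = 35.870 s.
C approaches C_in exponentially: C(t) = C_in + (C₀ − C_in) e^(−t/τ).
C(30.9) = 1.34 + (0.0857 − 1.34)·e^(−30.9/35.870) = 1.34 + (-1.2543)·0.42255 = 0.81000 mg/L.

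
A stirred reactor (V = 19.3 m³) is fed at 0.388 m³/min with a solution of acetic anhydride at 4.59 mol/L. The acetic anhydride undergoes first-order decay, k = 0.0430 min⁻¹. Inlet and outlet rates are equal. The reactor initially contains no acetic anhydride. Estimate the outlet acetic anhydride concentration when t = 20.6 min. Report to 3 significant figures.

1.06 mol/L

Accumulation = in − out − consumed: V dC/dt = Q C_in − Q C − k V C.
dC/dt = (Q/V) C_in − (Q/V + k) C; effective rate a = Q/V + k = 0.020104 + 0.0430 = 0.063104 min⁻¹.
C_ss = Q C_in/(Q + kV) = 1.4623 mol/L; C(t) = C_ss + (C₀ − C_ss) e^(−a t).
C(20.6) = 1.4623 + (-1.4623)·e^(−0.063104·20.6) = 1.4623 + (-1.4623)·0.27255 = 1.0637 mol/L.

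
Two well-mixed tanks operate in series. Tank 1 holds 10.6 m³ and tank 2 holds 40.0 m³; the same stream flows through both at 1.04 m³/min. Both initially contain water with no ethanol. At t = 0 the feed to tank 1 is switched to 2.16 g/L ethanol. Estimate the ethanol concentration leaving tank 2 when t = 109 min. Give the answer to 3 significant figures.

1.99 g/L

Species balance on tank i: dCᵢ/dt = (Cᵢ₋₁ − Cᵢ)/τᵢ with τᵢ = Vᵢ/Q.
τ₁ = 10.6/1.04 = 10.192 min; τ₂ = 40.0/1.04 = 38.462 min.
Tank 1: C₁ = C_in(1 − e^(−t/τ₁)). Tank 2 (τ₁ ≠ τ₂): C₂ = C_in[1 − (τ₁ e^(−t/τ₁) − τ₂ e^(−t/τ₂))/(τ₁ − τ₂)].
At t = 109: e^(−t/τ₁) = 2.2673e-05, e^(−t/τ₂) = 0.058777.
C₂ = 2.16·[1 − (10.192·2.2673e-05 − 38.462·0.058777)/(-28.269)] = 2.16·0.92004 = 1.9873 g/L.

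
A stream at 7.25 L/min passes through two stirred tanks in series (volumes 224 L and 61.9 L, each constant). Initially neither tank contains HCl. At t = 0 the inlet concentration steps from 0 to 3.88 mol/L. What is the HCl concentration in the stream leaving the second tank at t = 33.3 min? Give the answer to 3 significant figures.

Species balance on tank i: dCᵢ/dt = (Cᵢ₋₁ − Cᵢ)/τᵢ with τᵢ = Vᵢ/Q.
τ₁ = 224/7.25 = 30.897 min; τ₂ = 61.9/7.25 = 8.5379 min.
Tank 1: C₁ = C_in(1 − e^(−t/τ₁)). Tank 2 (τ₁ ≠ τ₂): C₂ = C_in[1 − (τ₁ e^(−t/τ₁) − τ₂ e^(−t/τ₂))/(τ₁ − τ₂)].
At t = 33.3: e^(−t/τ₁) = 0.34035, e^(−t/τ₂) = 0.020237.
C₂ = 3.88·[1 − (30.897·0.34035 − 8.5379·0.020237)/(22.359)] = 3.88·0.53742 = 2.0852 mol/L.

2.09 mol/L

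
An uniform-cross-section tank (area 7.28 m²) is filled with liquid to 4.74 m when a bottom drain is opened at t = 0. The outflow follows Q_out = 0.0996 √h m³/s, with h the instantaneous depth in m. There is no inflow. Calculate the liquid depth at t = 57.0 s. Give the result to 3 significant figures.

3.19 m

With no inflow, A dh/dt = −0.0996 √h.
Separate and integrate: 2(√h − √h₀) = −(0.0996/A) t.
√h = √4.74 − 0.0996·57.0/(2·7.28) = 2.1772 − 0.38992 = 1.7872.
h = 1.7872² = 3.1942 m.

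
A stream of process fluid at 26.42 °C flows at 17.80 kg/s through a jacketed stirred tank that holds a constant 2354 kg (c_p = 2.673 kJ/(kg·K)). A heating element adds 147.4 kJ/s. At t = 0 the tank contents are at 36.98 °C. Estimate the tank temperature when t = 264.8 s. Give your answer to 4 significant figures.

30.53 °C

First-law balance (no shaft work): M c_p dT/dt = ṁ c_p (T_in − T) + 147.4.
Rearrange: dT/dt = (T_ss − T)/τ with τ = M/ṁ = 132.247 s and T_ss = T_in + Q̇/(ṁ c_p) = 29.5180 °C.
T approaches T_ss exponentially: T(t) = T_ss + (T₀ − T_ss) e^(−t/τ).
T(264.8) = 29.5180 + (7.46202)·e^(−264.8/132.247) = 29.5180 + (7.46202)·0.135023 = 30.5255 °C.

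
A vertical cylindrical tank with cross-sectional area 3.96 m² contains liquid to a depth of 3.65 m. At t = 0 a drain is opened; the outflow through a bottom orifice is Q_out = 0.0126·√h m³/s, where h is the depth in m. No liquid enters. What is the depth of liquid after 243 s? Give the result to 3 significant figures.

A dh/dt = −Q_out = −0.0126 √h.
Separate and integrate: 2(√h − √h₀) = −(0.0126/A) t.
√h = √3.65 − 0.0126·243/(2·3.96) = 1.9105 − 0.38659 = 1.5239.
h = 1.5239² = 2.3223 m.

2.32 m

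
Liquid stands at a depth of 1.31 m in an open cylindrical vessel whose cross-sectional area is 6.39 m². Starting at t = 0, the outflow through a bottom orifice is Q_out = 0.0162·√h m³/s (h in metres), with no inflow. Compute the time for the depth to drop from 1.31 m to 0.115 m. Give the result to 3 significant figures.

635 s

Mass balance (ρ constant): A dh/dt = −0.0162 √h.
Separate and integrate: 2(√h − √h₀) = −(0.0162/A) t.
t = 2A(√h₀ − √h)/0.0162 = 2·6.39·(√1.31 − √0.115)/0.0162
  = 12.780 × (1.1446 − 0.33912) / 0.0162 = 635.40 s.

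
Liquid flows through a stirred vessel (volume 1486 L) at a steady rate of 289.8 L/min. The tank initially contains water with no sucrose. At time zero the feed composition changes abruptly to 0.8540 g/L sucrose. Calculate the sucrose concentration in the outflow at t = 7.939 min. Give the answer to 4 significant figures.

Accumulation = in − out for the solute gives V dC/dt = Q(C_in − C).
So dC/dt = (C_in − C)/τ with τ = V/Q = 1486/289.8 = 5.12767 min.
This is linear first-order; C(t) = C_in + (C₀ − C_in) e^(−t/τ).
C(7.939) = 0.8540 + (0 − 0.8540)·e^(−7.939/5.12767) = 0.8540 + (-0.854000)·0.212616 = 0.672426 g/L.

0.6724 g/L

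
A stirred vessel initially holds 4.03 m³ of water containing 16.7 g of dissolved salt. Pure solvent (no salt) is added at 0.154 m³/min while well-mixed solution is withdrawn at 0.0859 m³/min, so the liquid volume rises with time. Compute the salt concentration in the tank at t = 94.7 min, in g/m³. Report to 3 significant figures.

Let m(t) be the amount of salt. Volume: V(t) = V₀ + (Q_in − Q_out) t = 4.03 + 0.068100 t; V(94.7) = 10.479 m³.
Species balance (pure solvent in): dm/dt = −Q_out · m/V(t).
dm/m = −Q_out dt/(V₀ + 0.068100 t); integrating gives ln(m/m₀) = −(Q_out/(Q_in−Q_out)) ln(V/V₀).
m = m₀ (V₀/V)^(Q_out/(Q_in−Q_out)) = 16.7 × (4.03/10.479)^(1.2614) = 5.0029 g.
C = m/V = 5.0029/10.479 = 0.47742 g/m³.

0.477 g/m³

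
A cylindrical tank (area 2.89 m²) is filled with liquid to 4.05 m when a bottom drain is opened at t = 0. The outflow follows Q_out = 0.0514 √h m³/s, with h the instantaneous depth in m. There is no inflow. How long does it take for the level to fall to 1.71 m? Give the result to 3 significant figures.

A dh/dt = −Q_out = −0.0514 √h.
Separate and integrate: 2(√h − √h₀) = −(0.0514/A) t.
t = 2A(√h₀ − √h)/0.0514 = 2·2.89·(√4.05 − √1.71)/0.0514
  = 5.7800 × (2.0125 − 1.3077) / 0.0514 = 79.255 s.

79.3 s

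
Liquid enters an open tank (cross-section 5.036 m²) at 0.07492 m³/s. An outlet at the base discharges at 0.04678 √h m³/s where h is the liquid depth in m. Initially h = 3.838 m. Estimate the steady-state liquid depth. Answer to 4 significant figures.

Accumulation of liquid (constant cross-section A): A dh/dt = Q_in − 0.04678 √h. At steady state dh/dt = 0:
Q_in = 0.04678 √h_ss ⇒ √h_ss = 0.07492/0.04678 = 1.60154.
h_ss = 1.60154² = 2.56493 m. (Since h₀ = 3.838 m > h_ss, the level will fall toward this value.)

2.565 m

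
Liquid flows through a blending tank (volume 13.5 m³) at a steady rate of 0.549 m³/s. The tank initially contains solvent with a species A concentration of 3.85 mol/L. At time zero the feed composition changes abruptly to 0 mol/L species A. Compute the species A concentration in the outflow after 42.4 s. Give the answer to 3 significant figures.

0.686 mol/L

Accumulation = in − out for the solute gives V dC/dt = Q(C_in − C).
So dC/dt = (C_in − C)/τ with τ = V/Q = 13.5/0.549 = 24.590 s.
C approaches C_in exponentially: C(t) = C_in + (C₀ − C_in) e^(−t/τ).
C(42.4) = 0 + (3.85 − 0)·e^(−42.4/24.590) = 0 + (3.8500)·0.17830 = 0.68647 mol/L.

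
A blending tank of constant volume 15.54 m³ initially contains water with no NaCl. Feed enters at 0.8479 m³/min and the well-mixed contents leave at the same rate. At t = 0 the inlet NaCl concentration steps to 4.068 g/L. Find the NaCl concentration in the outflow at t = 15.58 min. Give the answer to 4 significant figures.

2.329 g/L

Transient balance on the dissolved component: V dC/dt = Q(C_in − C).
Rewrite as dC/dt + C/τ = C_in/τ, τ = V/Q = 18.3276 min.
Integrating: C(t) = C_in + (C₀ − C_in) e^(−t/τ).
C(15.58) = 4.068 + (0 − 4.068)·e^(−15.58/18.3276) = 4.068 + (-4.06800)·0.427380 = 2.32942 g/L.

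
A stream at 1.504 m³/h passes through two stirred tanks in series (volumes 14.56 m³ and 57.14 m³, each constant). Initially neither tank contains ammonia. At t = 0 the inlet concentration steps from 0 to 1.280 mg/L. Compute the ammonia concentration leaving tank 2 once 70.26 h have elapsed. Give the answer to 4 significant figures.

1.010 mg/L

Species balance on tank i: dCᵢ/dt = (Cᵢ₋₁ − Cᵢ)/τᵢ with τᵢ = Vᵢ/Q.
τ₁ = 14.56/1.504 = 9.68085 h; τ₂ = 57.14/1.504 = 37.9920 h.
Solving the cascade with C₁(0)=C₂(0)=0 gives C₂(t) = C_in[1 − (τ₁ e^(−t/τ₁) − τ₂ e^(−t/τ₂))/(τ₁ − τ₂)].
At t = 70.26: e^(−t/τ₁) = 0.000704779, e^(−t/τ₂) = 0.157342.
C₂ = 1.280·[1 − (9.68085·0.000704779 − 37.9920·0.157342)/(-28.3112)] = 1.280·0.789097 = 1.01004 mg/L.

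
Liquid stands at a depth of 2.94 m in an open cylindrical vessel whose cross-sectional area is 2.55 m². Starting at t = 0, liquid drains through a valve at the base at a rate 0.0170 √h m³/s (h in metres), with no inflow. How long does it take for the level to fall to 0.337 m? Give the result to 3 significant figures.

A dh/dt = −Q_out = −0.0170 √h.
∫ h^(−1/2) dh = −(0.0170/A) ∫ dt, giving 2√h = 2√h₀ − (0.0170/A) t.
t = 2A(√h₀ − √h)/0.0170 = 2·2.55·(√2.94 − √0.337)/0.0170
  = 5.1000 × (1.7146 − 0.58052) / 0.0170 = 340.24 s.

340 s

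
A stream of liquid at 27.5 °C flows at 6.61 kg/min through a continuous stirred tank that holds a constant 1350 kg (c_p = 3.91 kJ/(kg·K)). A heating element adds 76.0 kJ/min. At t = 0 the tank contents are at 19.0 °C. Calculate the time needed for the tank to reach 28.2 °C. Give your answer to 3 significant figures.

First-law balance (no shaft work): M c_p dT/dt = ṁ c_p (T_in − T) + 76.0.
τ = M/ṁ = 204.24 min; T_ss = T_in + Q̇/(ṁ c_p) = 30.441 °C.
T(t) = T_ss + (T₀ − T_ss) e^(−t/τ). Set T = 28.2:
e^(−t/τ) = (28.2 − 30.441)/(19.0 − 30.441) = 0.19585
t = −204.24 · ln(0.19585) = 332.99 min.

333 min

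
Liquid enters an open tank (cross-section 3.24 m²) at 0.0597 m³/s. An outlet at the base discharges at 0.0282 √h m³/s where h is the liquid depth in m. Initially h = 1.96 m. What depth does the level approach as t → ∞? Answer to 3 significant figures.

Unsteady balance on liquid volume: A dh/dt = Q_in − 0.0282 √h. At steady state dh/dt = 0:
Q_in = 0.0282 √h_ss ⇒ √h_ss = 0.0597/0.0282 = 2.1170.
h_ss = 2.1170² = 4.4818 m. (Since h₀ = 1.96 m < h_ss, the level will rise toward this value.)

4.48 m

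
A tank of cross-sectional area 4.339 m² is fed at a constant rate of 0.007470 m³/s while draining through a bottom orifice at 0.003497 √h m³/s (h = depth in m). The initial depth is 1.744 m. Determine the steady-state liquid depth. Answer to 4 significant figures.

A dh/dt = Q_in − 0.003497 √h. Steady state requires inflow = outflow:
Q_in = 0.003497 √h_ss ⇒ √h_ss = 0.007470/0.003497 = 2.13612.
h_ss = 2.13612² = 4.56299 m. (Since h₀ = 1.744 m < h_ss, the level will rise toward this value.)

4.563 m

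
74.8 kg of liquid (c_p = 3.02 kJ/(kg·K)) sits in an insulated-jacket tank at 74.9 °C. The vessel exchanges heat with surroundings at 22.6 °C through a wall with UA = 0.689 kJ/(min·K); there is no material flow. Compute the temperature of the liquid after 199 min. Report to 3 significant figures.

51.1 °C

M c_p dT/dt = −UA(T − T_amb).
dT/dt = (T_ss − T)/τ with T_ss = T_amb = 22.600 °C, τ = M c_p/UA = 74.8·3.02/0.689 = 327.86 min.
T approaches T_ss exponentially: T(t) = T_ss + (T₀ − T_ss) e^(−t/τ).
T(199) = 22.600 + (52.300)·0.54500 = 51.104 °C.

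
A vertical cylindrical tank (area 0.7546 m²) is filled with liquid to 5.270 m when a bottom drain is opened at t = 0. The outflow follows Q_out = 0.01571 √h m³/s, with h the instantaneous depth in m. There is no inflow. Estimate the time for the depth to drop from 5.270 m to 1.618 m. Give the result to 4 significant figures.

Volume balance on the tank: A dh/dt = −0.01571 √h.
This is separable: 2 d(√h)/dt = −0.01571/A, so √h = √h₀ − (0.01571/(2A)) t.
t = 2A(√h₀ − √h)/0.01571 = 2·0.7546·(√5.270 − √1.618)/0.01571
  = 1.50920 × (2.29565 − 1.27201) / 0.01571 = 98.3374 s.

98.34 s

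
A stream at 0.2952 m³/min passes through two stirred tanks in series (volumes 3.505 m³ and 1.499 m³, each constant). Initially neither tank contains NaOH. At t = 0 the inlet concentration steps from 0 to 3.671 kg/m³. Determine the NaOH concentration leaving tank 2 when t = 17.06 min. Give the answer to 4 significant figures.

2.242 kg/m³

Species balance on tank i: dCᵢ/dt = (Cᵢ₋₁ − Cᵢ)/τᵢ with τᵢ = Vᵢ/Q.
τ₁ = 3.505/0.2952 = 11.8733 min; τ₂ = 1.499/0.2952 = 5.07791 min.
Solving the cascade with C₁(0)=C₂(0)=0 gives C₂(t) = C_in[1 − (τ₁ e^(−t/τ₁) − τ₂ e^(−t/τ₂))/(τ₁ − τ₂)].
At t = 17.06: e^(−t/τ₁) = 0.237678, e^(−t/τ₂) = 0.0347475.
C₂ = 3.671·[1 − (11.8733·0.237678 − 5.07791·0.0347475)/(6.79539)] = 3.671·0.610680 = 2.24181 kg/m³.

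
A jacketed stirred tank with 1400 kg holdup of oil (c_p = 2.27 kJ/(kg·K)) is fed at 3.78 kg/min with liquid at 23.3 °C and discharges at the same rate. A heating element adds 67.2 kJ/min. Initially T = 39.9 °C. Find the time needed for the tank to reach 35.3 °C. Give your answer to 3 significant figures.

275 min

M c_p dT/dt = ṁ c_p (T_in − T) + Q̇.
τ = M/ṁ = 370.37 min; T_ss = T_in + Q̇/(ṁ c_p) = 31.132 °C.
T(t) = T_ss + (T₀ − T_ss) e^(−t/τ). Set T = 35.3:
e^(−t/τ) = (35.3 − 31.132)/(39.9 − 31.132) = 0.47539
t = −370.37 · ln(0.47539) = 275.42 min.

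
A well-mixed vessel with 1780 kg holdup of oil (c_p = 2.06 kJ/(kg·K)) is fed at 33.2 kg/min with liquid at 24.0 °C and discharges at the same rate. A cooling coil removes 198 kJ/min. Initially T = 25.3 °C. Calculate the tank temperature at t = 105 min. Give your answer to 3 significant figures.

First-law balance (no shaft work): M c_p dT/dt = ṁ c_p (T_in − T) − 198.
τ = M/ṁ = 53.614 min; T_ss = T_in − Q̇/(ṁ c_p) = 24.0 − 198/(33.2·2.06) = 21.105 °C.
Integrating: T(t) = T_ss + (T₀ − T_ss) e^(−t/τ).
T(105) = 21.105 + (4.1951)·e^(−105/53.614) = 21.105 + (4.1951)·0.14108 = 21.697 °C.

21.7 °C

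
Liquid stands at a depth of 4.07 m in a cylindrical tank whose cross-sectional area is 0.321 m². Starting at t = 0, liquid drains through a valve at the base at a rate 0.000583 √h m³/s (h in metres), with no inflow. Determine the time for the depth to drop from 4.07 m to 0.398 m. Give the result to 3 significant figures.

With no inflow, A dh/dt = −0.000583 √h.
Separate and integrate: 2(√h − √h₀) = −(0.000583/A) t.
t = 2A(√h₀ − √h)/0.000583 = 2·0.321·(√4.07 − √0.398)/0.000583
  = 0.64200 × (2.0174 − 0.63087) / 0.000583 = 1526.9 s.

1530 s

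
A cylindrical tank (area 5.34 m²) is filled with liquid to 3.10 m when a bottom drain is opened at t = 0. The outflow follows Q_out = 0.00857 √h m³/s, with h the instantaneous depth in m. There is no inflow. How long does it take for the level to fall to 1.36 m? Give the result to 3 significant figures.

Mass balance (ρ constant): A dh/dt = −0.00857 √h.
This is separable: 2 d(√h)/dt = −0.00857/A, so √h = √h₀ − (0.00857/(2A)) t.
t = 2A(√h₀ − √h)/0.00857 = 2·5.34·(√3.10 − √1.36)/0.00857
  = 10.680 × (1.7607 − 1.1662) / 0.00857 = 740.86 s.

741 s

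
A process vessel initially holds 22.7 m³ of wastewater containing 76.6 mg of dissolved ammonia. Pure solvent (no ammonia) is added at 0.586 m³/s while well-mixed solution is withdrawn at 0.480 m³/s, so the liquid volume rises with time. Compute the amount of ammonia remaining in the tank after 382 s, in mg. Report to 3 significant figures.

Let m(t) be the amount of ammonia. Volume: V(t) = V₀ + (Q_in − Q_out) t = 22.7 + 0.10600 t; V(382) = 63.192 m³.
No ammonia enters, so dm/dt = −Q_out · (m/V).
Separate: dm/m = −Q_out dt/V(t) ⇒ ln(m/m₀) = −(Q_out/(Q_in−Q_out)) ln(V/V₀).
m = m₀ (V₀/V)^(Q_out/(Q_in−Q_out)) = 76.6 × (22.7/63.192)^(4.5283) = 0.74265 mg.

0.743 mg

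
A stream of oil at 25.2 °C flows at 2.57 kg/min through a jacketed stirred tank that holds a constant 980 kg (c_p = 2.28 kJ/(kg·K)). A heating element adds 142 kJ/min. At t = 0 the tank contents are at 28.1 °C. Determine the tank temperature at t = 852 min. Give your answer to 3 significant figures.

47.1 °C

M c_p dT/dt = ṁ c_p (T_in − T) + Q̇.
Rearrange: dT/dt = (T_ss − T)/τ with τ = M/ṁ = 381.32 min and T_ss = T_in + Q̇/(ṁ c_p) = 49.434 °C.
Solution: T(t) = T_ss + (T₀ − T_ss) e^(−t/τ).
T(852) = 49.434 + (-21.334)·e^(−852/381.32) = 49.434 + (-21.334)·0.10706 = 47.150 °C.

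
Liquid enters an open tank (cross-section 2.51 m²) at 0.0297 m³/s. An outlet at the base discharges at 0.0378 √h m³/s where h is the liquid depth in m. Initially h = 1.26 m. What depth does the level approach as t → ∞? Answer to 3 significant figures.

A dh/dt = Q_in − 0.0378 √h. Steady state requires inflow = outflow:
Q_in = 0.0378 √h_ss ⇒ √h_ss = 0.0297/0.0378 = 0.78571.
h_ss = 0.78571² = 0.61735 m. (Since h₀ = 1.26 m > h_ss, the level will fall toward this value.)

0.617 m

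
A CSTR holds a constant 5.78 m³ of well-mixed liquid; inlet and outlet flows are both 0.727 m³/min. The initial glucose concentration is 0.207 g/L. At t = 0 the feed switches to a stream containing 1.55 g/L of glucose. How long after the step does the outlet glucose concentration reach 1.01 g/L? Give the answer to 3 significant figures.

7.24 min

Mass balance on the solute (V constant): V dC/dt = Q(C_in − C), so τ = V/Q = 7.9505 min.
C(t) = C_in + (C₀ − C_in) e^(−t/τ). Set C = 1.01 and solve for t:
e^(−t/τ) = (C − C_in)/(C₀ − C_in) = (1.01 − 1.55)/(0.207 − 1.55) = 0.40208
t = −τ ln(…) = 7.9505 × 0.91109 = 7.2436 min.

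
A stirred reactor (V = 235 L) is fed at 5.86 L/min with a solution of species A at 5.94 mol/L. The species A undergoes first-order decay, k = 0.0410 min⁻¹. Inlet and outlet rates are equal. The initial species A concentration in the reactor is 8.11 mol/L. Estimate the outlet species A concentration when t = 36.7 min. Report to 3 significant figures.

Accumulation = in − out − consumed: V dC/dt = Q C_in − Q C − k V C.
This is linear with rate a = Q/V + k = 0.065936 min⁻¹.
C_ss = Q C_in/(Q + kV) = 2.2464 mol/L; C(t) = C_ss + (C₀ − C_ss) e^(−a t).
C(36.7) = 2.2464 + (5.8636)·e^(−0.065936·36.7) = 2.2464 + (5.8636)·0.088934 = 2.7679 mol/L.

2.77 mol/L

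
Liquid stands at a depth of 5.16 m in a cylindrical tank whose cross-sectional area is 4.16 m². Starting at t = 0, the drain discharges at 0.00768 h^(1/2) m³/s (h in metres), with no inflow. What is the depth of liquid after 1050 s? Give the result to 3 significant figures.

A dh/dt = −Q_out = −0.00768 √h.
∫ h^(−1/2) dh = −(0.00768/A) ∫ dt, giving 2√h = 2√h₀ − (0.00768/A) t.
√h = √5.16 − 0.00768·1050/(2·4.16) = 2.2716 − 0.96923 = 1.3023.
h = 1.3023² = 1.6961 m.

1.70 m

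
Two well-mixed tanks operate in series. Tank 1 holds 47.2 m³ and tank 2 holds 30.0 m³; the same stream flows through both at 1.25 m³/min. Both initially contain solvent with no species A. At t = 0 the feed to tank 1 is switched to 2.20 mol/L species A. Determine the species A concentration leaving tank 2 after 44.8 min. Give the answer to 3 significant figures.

0.950 mol/L

Time constants: τᵢ = Vᵢ/Q for each well-mixed tank.
τ₁ = 47.2/1.25 = 37.760 min; τ₂ = 30.0/1.25 = 24.000 min.
Solving the cascade with C₁(0)=C₂(0)=0 gives C₂(t) = C_in[1 − (τ₁ e^(−t/τ₁) − τ₂ e^(−t/τ₂))/(τ₁ − τ₂)].
At t = 44.8: e^(−t/τ₁) = 0.30531, e^(−t/τ₂) = 0.15464.
C₂ = 2.20·[1 − (37.760·0.30531 − 24.000·0.15464)/(13.760)] = 2.20·0.43190 = 0.95018 mol/L.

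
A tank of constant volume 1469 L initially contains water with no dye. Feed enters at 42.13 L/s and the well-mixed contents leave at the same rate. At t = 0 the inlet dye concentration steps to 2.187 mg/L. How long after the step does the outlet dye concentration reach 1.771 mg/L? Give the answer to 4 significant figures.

57.87 s

Species balance on the tank: V dC/dt = Q(C_in − C), so τ = V/Q = 34.8683 s.
C(t) = C_in + (C₀ − C_in) e^(−t/τ). Set C = 1.771 and solve for t:
e^(−t/τ) = (C − C_in)/(C₀ − C_in) = (1.771 − 2.187)/(0 − 2.187) = 0.190215
t = −τ ln(…) = 34.8683 × 1.65960 = 57.8674 s.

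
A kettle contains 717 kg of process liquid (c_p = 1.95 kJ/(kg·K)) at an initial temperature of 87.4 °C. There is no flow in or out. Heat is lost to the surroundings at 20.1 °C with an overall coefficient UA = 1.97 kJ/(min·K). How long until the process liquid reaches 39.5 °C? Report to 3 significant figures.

Energy balance: M c_p dT/dt = −UA(T − T_amb).
τ = M c_p/UA = 709.72 min; T_ss = T_amb = 20.100 °C.
T(t) = T_ss + (T₀ − T_ss)e^(−t/τ); set T = 39.5:
t = −τ ln[(T − T_ss)/(T₀ − T_ss)] = −709.72 · ln(0.28826) = 882.81 min.

883 min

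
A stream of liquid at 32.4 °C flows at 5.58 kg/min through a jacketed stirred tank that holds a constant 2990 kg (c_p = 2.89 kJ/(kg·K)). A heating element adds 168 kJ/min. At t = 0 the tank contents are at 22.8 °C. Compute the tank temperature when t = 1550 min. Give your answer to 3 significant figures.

41.7 °C

M c_p dT/dt = ṁ c_p (T_in − T) + Q̇.
Rearrange: dT/dt = (T_ss − T)/τ with τ = M/ṁ = 535.84 min and T_ss = T_in + Q̇/(ṁ c_p) = 42.818 °C.
Integrating: T(t) = T_ss + (T₀ − T_ss) e^(−t/τ).
T(1550) = 42.818 + (-20.018)·e^(−1550/535.84) = 42.818 + (-20.018)·0.055430 = 41.708 °C.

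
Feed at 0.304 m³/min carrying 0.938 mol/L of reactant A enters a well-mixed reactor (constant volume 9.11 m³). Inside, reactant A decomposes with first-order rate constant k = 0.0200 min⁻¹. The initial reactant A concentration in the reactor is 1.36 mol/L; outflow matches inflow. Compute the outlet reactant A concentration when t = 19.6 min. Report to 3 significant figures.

0.858 mol/L

V dC/dt = Q(C_in − C) − k V C.
dC/dt = (Q/V) C_in − (Q/V + k) C; effective rate a = Q/V + k = 0.033370 + 0.0200 = 0.053370 min⁻¹.
C_ss = Q C_in/(Q + kV) = 0.58649 mol/L; C(t) = C_ss + (C₀ − C_ss) e^(−a t).
C(19.6) = 0.58649 + (0.77351)·e^(−0.053370·19.6) = 0.58649 + (0.77351)·0.35132 = 0.85824 mol/L.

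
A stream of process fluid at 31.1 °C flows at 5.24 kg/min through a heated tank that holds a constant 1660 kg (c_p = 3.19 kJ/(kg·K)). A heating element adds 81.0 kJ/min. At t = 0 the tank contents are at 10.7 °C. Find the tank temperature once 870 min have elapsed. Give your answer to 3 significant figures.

34.3 °C

M c_p dT/dt = ṁ c_p (T_in − T) + Q̇.
Rearrange: dT/dt = (T_ss − T)/τ with τ = M/ṁ = 316.79 min and T_ss = T_in + Q̇/(ṁ c_p) = 35.946 °C.
Integrating: T(t) = T_ss + (T₀ − T_ss) e^(−t/τ).
T(870) = 35.946 + (-25.246)·e^(−870/316.79) = 35.946 + (-25.246)·0.064167 = 34.326 °C.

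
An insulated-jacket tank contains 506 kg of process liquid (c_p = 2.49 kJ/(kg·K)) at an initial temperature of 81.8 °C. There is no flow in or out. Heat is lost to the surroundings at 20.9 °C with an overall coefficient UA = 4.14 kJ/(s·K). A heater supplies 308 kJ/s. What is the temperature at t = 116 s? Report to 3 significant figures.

M c_p dT/dt = −UA(T − T_amb) + Q̇.
dT/dt = (T_ss − T)/τ with T_ss = T_amb + Q̇/UA = 20.9 + 308/4.14 = 95.296 °C, τ = M c_p/UA = 506·2.49/4.14 = 304.33 s.
Solution: T(t) = T_ss + (T₀ − T_ss) e^(−t/τ).
T(116) = 95.296 + (-13.496)·0.68307 = 86.077 °C.

86.1 °C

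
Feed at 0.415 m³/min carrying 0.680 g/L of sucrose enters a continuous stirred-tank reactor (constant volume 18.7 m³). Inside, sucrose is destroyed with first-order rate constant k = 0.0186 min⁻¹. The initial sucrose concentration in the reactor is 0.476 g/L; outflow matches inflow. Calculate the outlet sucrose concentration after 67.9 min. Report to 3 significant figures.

0.377 g/L

Accumulation = in − out − consumed: V dC/dt = Q C_in − Q C − k V C.
dC/dt = (Q/V) C_in − (Q/V + k) C; effective rate a = Q/V + k = 0.022193 + 0.0186 = 0.040793 min⁻¹.
C_ss = Q C_in/(Q + kV) = 0.36994 g/L; C(t) = C_ss + (C₀ − C_ss) e^(−a t).
C(67.9) = 0.36994 + (0.10606)·e^(−0.040793·67.9) = 0.36994 + (0.10606)·0.062674 = 0.37659 g/L.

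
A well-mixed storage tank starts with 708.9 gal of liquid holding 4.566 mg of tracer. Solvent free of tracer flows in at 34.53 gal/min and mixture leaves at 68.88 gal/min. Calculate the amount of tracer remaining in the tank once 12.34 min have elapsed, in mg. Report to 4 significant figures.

0.7346 mg

Total volume: dV/dt = Q_in − Q_out = -34.3500 gal/min, so V(t) = 708.9 − 34.3500 t and V(12.34) = 285.021 gal.
Solute balance: dm/dt = 0 − Q_out C = −Q_out m/V(t).
Separate: dm/m = −Q_out dt/V(t) ⇒ ln(m/m₀) = −(Q_out/(Q_in−Q_out)) ln(V/V₀).
m = m₀ (V₀/V)^(Q_out/(Q_in−Q_out)) = 4.566 × (708.9/285.021)^(-2.00524) = 0.734592 mg.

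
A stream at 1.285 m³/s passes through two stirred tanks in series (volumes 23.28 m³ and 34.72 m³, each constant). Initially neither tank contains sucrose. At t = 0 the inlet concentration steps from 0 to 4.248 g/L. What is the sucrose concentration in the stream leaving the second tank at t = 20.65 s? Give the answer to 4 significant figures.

Time constants: τᵢ = Vᵢ/Q for each well-mixed tank.
τ₁ = 23.28/1.285 = 18.1167 s; τ₂ = 34.72/1.285 = 27.0195 s.
Tank 1: C₁ = C_in(1 − e^(−t/τ₁)). Tank 2 (τ₁ ≠ τ₂): C₂ = C_in[1 − (τ₁ e^(−t/τ₁) − τ₂ e^(−t/τ₂))/(τ₁ − τ₂)].
At t = 20.65: e^(−t/τ₁) = 0.319873, e^(−t/τ₂) = 0.465676.
C₂ = 4.248·[1 − (18.1167·0.319873 − 27.0195·0.465676)/(-8.90272)] = 4.248·0.237619 = 1.00941 g/L.

1.009 g/L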